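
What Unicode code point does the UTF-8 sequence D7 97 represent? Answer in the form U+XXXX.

Leading byte 0xD7 = 11010111 matches 110xxxxx → 2-byte sequence.
Byte 1: 0xD7 = 11010111, payload 10111 (5 bits).
Byte 2: 0x97 = 10010111 (10xxxxxx ✓), payload 010111.
Concatenate: 10111010111 = 0x5D7 (11 bits → U+05D7).

U+05D7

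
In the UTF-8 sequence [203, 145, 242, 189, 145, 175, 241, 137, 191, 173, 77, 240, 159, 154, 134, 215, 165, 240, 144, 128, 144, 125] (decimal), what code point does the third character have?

Offset 0: leading byte 0xCB = 11001011 → 2-byte char #1 = CB 91.
Offset 2: leading byte 0xF2 = 11110010 → 4-byte char #2 = F2 BD 91 AF.
Offset 6: leading byte 0xF1 = 11110001 → 4-byte char #3 = F1 89 BF AD.
Leading byte 0xF1 = 11110001 matches 11110xxx → 4-byte sequence.
Byte 1: 0xF1 = 11110001, payload 001 (3 bits).
Byte 2: 0x89 = 10001001 (10xxxxxx ✓), payload 001001.
Byte 3: 0xBF = 10111111 (10xxxxxx ✓), payload 111111.
Byte 4: 0xAD = 10101101 (10xxxxxx ✓), payload 101101.
Concatenate: 001001001111111101101 = 0x49FED (21 bits → U+49FED).

U+49FED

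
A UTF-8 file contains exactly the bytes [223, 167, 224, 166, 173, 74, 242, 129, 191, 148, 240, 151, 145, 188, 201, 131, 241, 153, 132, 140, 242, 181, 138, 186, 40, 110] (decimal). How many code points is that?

10

Byte at offset 0: 0xDF = 11011111 → 2-byte char (#1). Advance 2.
Byte at offset 2: 0xE0 = 11100000 → 3-byte char (#2). Advance 3.
Byte at offset 5: 0x4A = 01001010 → 1-byte char (#3). Advance 1.
Byte at offset 6: 0xF2 = 11110010 → 4-byte char (#4). Advance 4.
Byte at offset 10: 0xF0 = 11110000 → 4-byte char (#5). Advance 4.
Byte at offset 14: 0xC9 = 11001001 → 2-byte char (#6). Advance 2.
Byte at offset 16: 0xF1 = 11110001 → 4-byte char (#7). Advance 4.
Byte at offset 20: 0xF2 = 11110010 → 4-byte char (#8). Advance 4.
Byte at offset 24: 0x28 = 00101000 → 1-byte char (#9). Advance 1.
Byte at offset 25: 0x6E = 01101110 → 1-byte char (#10). Advance 1.
Reached end at offset 26 after 10 code points.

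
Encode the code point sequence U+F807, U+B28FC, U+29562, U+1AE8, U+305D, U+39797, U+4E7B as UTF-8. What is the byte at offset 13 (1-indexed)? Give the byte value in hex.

1-indexed offset 13 is 0-indexed offset 12.
U+F807 → 3-byte form EF A0 87 at offsets 0–2.
U+B28FC → 4-byte form F2 B2 A3 BC at offsets 3–6.
U+29562 → 4-byte form F0 A9 95 A2 at offsets 7–10.
U+1AE8 → 3-byte form E1 AB A8 at offsets 11–13.
Offset 12 falls in char 4's range; it's byte 2 of E1 AB A8 = 0xAB.

0xAB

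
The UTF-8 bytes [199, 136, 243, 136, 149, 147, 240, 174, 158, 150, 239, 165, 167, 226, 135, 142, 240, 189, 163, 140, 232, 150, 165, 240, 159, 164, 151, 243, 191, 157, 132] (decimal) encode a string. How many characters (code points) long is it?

Byte at offset 0: 0xC7 = 11000111 → 2-byte char (#1). Advance 2.
Byte at offset 2: 0xF3 = 11110011 → 4-byte char (#2). Advance 4.
Byte at offset 6: 0xF0 = 11110000 → 4-byte char (#3). Advance 4.
Byte at offset 10: 0xEF = 11101111 → 3-byte char (#4). Advance 3.
Byte at offset 13: 0xE2 = 11100010 → 3-byte char (#5). Advance 3.
Byte at offset 16: 0xF0 = 11110000 → 4-byte char (#6). Advance 4.
Byte at offset 20: 0xE8 = 11101000 → 3-byte char (#7). Advance 3.
Byte at offset 23: 0xF0 = 11110000 → 4-byte char (#8). Advance 4.
Byte at offset 27: 0xF3 = 11110011 → 4-byte char (#9). Advance 4.
Reached end at offset 31 after 9 code points.

9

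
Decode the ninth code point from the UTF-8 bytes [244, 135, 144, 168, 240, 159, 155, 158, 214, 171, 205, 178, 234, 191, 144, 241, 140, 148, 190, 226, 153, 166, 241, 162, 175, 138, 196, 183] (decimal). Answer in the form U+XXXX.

U+0137

Offset 0: leading byte 0xF4 = 11110100 → 4-byte char #1 = F4 87 90 A8.
Offset 4: leading byte 0xF0 = 11110000 → 4-byte char #2 = F0 9F 9B 9E.
Offset 8: leading byte 0xD6 = 11010110 → 2-byte char #3 = D6 AB.
Offset 10: leading byte 0xCD = 11001101 → 2-byte char #4 = CD B2.
Offset 12: leading byte 0xEA = 11101010 → 3-byte char #5 = EA BF 90.
Offset 15: leading byte 0xF1 = 11110001 → 4-byte char #6 = F1 8C 94 BE.
Offset 19: leading byte 0xE2 = 11100010 → 3-byte char #7 = E2 99 A6.
Offset 22: leading byte 0xF1 = 11110001 → 4-byte char #8 = F1 A2 AF 8A.
Offset 26: leading byte 0xC4 = 11000100 → 2-byte char #9 = C4 B7.
Leading byte 0xC4 = 11000100 matches 110xxxxx → 2-byte sequence.
Byte 1: 0xC4 = 11000100, payload 00100 (5 bits).
Byte 2: 0xB7 = 10110111 (10xxxxxx ✓), payload 110111.
Concatenate: 00100110111 = 0x137 (11 bits → U+0137).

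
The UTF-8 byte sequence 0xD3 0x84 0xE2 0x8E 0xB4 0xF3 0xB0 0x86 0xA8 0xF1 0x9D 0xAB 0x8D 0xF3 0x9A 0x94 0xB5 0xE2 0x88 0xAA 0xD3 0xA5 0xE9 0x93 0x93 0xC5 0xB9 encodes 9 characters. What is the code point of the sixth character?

Offset 0: leading byte 0xD3 = 11010011 → 2-byte char #1 = D3 84.
Offset 2: leading byte 0xE2 = 11100010 → 3-byte char #2 = E2 8E B4.
Offset 5: leading byte 0xF3 = 11110011 → 4-byte char #3 = F3 B0 86 A8.
Offset 9: leading byte 0xF1 = 11110001 → 4-byte char #4 = F1 9D AB 8D.
Offset 13: leading byte 0xF3 = 11110011 → 4-byte char #5 = F3 9A 94 B5.
Offset 17: leading byte 0xE2 = 11100010 → 3-byte char #6 = E2 88 AA.
Leading byte 0xE2 = 11100010 matches 1110xxxx → 3-byte sequence.
Byte 1: 0xE2 = 11100010, payload 0010 (4 bits).
Byte 2: 0x88 = 10001000 (10xxxxxx ✓), payload 001000.
Byte 3: 0xAA = 10101010 (10xxxxxx ✓), payload 101010.
Concatenate: 0010001000101010 = 0x222A (16 bits → U+222A).

U+222A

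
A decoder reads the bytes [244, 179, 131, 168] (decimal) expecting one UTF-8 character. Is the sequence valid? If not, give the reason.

Leading byte 0xF4 = 11110100 → 4-byte form.
Payload = 0x1330E8, which exceeds U+10FFFF, the maximum Unicode code point. (Leading bytes F5–FF, or F4 followed by ≥ 0x90, are invalid.)

invalid (encodes a value above U+10FFFF)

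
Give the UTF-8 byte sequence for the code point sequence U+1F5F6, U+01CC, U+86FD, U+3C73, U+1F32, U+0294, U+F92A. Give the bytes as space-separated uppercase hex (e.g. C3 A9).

U+1F5F6: 4-byte form → F0 9F 97 B6.
U+01CC: 2-byte form → C7 8C.
U+86FD: 3-byte form → E8 9B BD.
U+3C73: 3-byte form → E3 B1 B3.
U+1F32: 3-byte form → E1 BC B2.
U+0294: 2-byte form → CA 94.
U+F92A: 3-byte form → EF A4 AA.
Concatenated (20 bytes): F0 9F 97 B6 C7 8C E8 9B BD E3 B1 B3 E1 BC B2 CA 94 EF A4 AA.

F0 9F 97 B6 C7 8C E8 9B BD E3 B1 B3 E1 BC B2 CA 94 EF A4 AA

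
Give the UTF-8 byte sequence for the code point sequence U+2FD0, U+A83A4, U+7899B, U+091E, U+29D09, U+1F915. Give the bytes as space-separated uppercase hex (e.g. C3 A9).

U+2FD0: 3-byte form → E2 BF 90.
U+A83A4: 4-byte form → F2 A8 8E A4.
U+7899B: 4-byte form → F1 B8 A6 9B.
U+091E: 3-byte form → E0 A4 9E.
U+29D09: 4-byte form → F0 A9 B4 89.
U+1F915: 4-byte form → F0 9F A4 95.
Concatenated (22 bytes): E2 BF 90 F2 A8 8E A4 F1 B8 A6 9B E0 A4 9E F0 A9 B4 89 F0 9F A4 95.

E2 BF 90 F2 A8 8E A4 F1 B8 A6 9B E0 A4 9E F0 A9 B4 89 F0 9F A4 95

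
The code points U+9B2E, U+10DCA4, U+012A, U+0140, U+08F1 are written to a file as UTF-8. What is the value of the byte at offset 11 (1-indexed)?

0x80

1-indexed offset 11 is 0-indexed offset 10.
U+9B2E → 3-byte form E9 AC AE at offsets 0–2.
U+10DCA4 → 4-byte form F4 8D B2 A4 at offsets 3–6.
U+012A → 2-byte form C4 AA at offsets 7–8.
U+0140 → 2-byte form C5 80 at offsets 9–10.
Offset 10 falls in char 4's range; it's byte 2 of C5 80 = 0x80.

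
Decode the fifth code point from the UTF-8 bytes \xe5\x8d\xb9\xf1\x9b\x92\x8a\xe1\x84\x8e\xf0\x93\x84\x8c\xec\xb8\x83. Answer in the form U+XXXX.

U+CE03

Offset 0: leading byte 0xE5 = 11100101 → 3-byte char #1 = E5 8D B9.
Offset 3: leading byte 0xF1 = 11110001 → 4-byte char #2 = F1 9B 92 8A.
Offset 7: leading byte 0xE1 = 11100001 → 3-byte char #3 = E1 84 8E.
Offset 10: leading byte 0xF0 = 11110000 → 4-byte char #4 = F0 93 84 8C.
Offset 14: leading byte 0xEC = 11101100 → 3-byte char #5 = EC B8 83.
Leading byte 0xEC = 11101100 matches 1110xxxx → 3-byte sequence.
Byte 1: 0xEC = 11101100, payload 1100 (4 bits).
Byte 2: 0xB8 = 10111000 (10xxxxxx ✓), payload 111000.
Byte 3: 0x83 = 10000011 (10xxxxxx ✓), payload 000011.
Concatenate: 1100111000000011 = 0xCE03 (16 bits → U+CE03).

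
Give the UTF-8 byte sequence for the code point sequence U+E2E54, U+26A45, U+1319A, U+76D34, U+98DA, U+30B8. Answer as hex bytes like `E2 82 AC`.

U+E2E54: 4-byte form → F3 A2 B9 94.
U+26A45: 4-byte form → F0 A6 A9 85.
U+1319A: 4-byte form → F0 93 86 9A.
U+76D34: 4-byte form → F1 B6 B4 B4.
U+98DA: 3-byte form → E9 A3 9A.
U+30B8: 3-byte form → E3 82 B8.
Concatenated (22 bytes): F3 A2 B9 94 F0 A6 A9 85 F0 93 86 9A F1 B6 B4 B4 E9 A3 9A E3 82 B8.

F3 A2 B9 94 F0 A6 A9 85 F0 93 86 9A F1 B6 B4 B4 E9 A3 9A E3 82 B8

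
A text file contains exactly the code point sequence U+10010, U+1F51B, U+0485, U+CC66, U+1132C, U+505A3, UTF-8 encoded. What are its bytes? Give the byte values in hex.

U+10010: 4-byte form → F0 90 80 90.
U+1F51B: 4-byte form → F0 9F 94 9B.
U+0485: 2-byte form → D2 85.
U+CC66: 3-byte form → EC B1 A6.
U+1132C: 4-byte form → F0 91 8C AC.
U+505A3: 4-byte form → F1 90 96 A3.
Concatenated (21 bytes): F0 90 80 90 F0 9F 94 9B D2 85 EC B1 A6 F0 91 8C AC F1 90 96 A3.

F0 90 80 90 F0 9F 94 9B D2 85 EC B1 A6 F0 91 8C AC F1 90 96 A3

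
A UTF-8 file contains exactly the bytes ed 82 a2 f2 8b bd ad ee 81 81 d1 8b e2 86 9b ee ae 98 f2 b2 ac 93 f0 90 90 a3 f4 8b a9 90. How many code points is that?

Byte at offset 0: 0xED = 11101101 → 3-byte char (#1). Advance 3.
Byte at offset 3: 0xF2 = 11110010 → 4-byte char (#2). Advance 4.
Byte at offset 7: 0xEE = 11101110 → 3-byte char (#3). Advance 3.
Byte at offset 10: 0xD1 = 11010001 → 2-byte char (#4). Advance 2.
Byte at offset 12: 0xE2 = 11100010 → 3-byte char (#5). Advance 3.
Byte at offset 15: 0xEE = 11101110 → 3-byte char (#6). Advance 3.
Byte at offset 18: 0xF2 = 11110010 → 4-byte char (#7). Advance 4.
Byte at offset 22: 0xF0 = 11110000 → 4-byte char (#8). Advance 4.
Byte at offset 26: 0xF4 = 11110100 → 4-byte char (#9). Advance 4.
Reached end at offset 30 after 9 code points.

9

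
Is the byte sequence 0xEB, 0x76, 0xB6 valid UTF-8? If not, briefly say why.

Leading byte 0xEB = 11101011 → 3-byte form.
Byte 2 is 0x76 = 01110110, which is not 10xxxxxx — expected a continuation byte.

invalid (non-continuation byte where continuation expected)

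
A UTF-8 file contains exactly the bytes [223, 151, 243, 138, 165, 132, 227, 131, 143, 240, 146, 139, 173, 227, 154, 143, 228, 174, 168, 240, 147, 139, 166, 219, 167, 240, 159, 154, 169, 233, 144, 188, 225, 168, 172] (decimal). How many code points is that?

11

Byte at offset 0: 0xDF = 11011111 → 2-byte char (#1). Advance 2.
Byte at offset 2: 0xF3 = 11110011 → 4-byte char (#2). Advance 4.
Byte at offset 6: 0xE3 = 11100011 → 3-byte char (#3). Advance 3.
Byte at offset 9: 0xF0 = 11110000 → 4-byte char (#4). Advance 4.
Byte at offset 13: 0xE3 = 11100011 → 3-byte char (#5). Advance 3.
Byte at offset 16: 0xE4 = 11100100 → 3-byte char (#6). Advance 3.
Byte at offset 19: 0xF0 = 11110000 → 4-byte char (#7). Advance 4.
Byte at offset 23: 0xDB = 11011011 → 2-byte char (#8). Advance 2.
Byte at offset 25: 0xF0 = 11110000 → 4-byte char (#9). Advance 4.
Byte at offset 29: 0xE9 = 11101001 → 3-byte char (#10). Advance 3.
Byte at offset 32: 0xE1 = 11100001 → 3-byte char (#11). Advance 3.
Reached end at offset 35 after 11 code points.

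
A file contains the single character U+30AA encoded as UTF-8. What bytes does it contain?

U+30AA = 0x30AA = 12458 decimal. In range U+0800–U+FFFF → 3-byte form: 1110xxxx 10xxxxxx 10xxxxxx.
Binary (16 bits): 0011000010101010.
Split 4+6+6: 0011 | 000010 | 101010.
Byte 1: 11100011 = 0xE3.
Byte 2: 10000010 = 0x82.
Byte 3: 10101010 = 0xAA.

E3 82 AA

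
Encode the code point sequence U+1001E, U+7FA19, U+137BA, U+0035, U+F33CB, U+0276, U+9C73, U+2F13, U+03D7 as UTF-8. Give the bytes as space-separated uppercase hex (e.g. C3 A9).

U+1001E: 4-byte form → F0 90 80 9E.
U+7FA19: 4-byte form → F1 BF A8 99.
U+137BA: 4-byte form → F0 93 9E BA.
U+0035: 1-byte form → 35.
U+F33CB: 4-byte form → F3 B3 8F 8B.
U+0276: 2-byte form → C9 B6.
U+9C73: 3-byte form → E9 B1 B3.
U+2F13: 3-byte form → E2 BC 93.
U+03D7: 2-byte form → CF 97.
Concatenated (27 bytes): F0 90 80 9E F1 BF A8 99 F0 93 9E BA 35 F3 B3 8F 8B C9 B6 E9 B1 B3 E2 BC 93 CF 97.

F0 90 80 9E F1 BF A8 99 F0 93 9E BA 35 F3 B3 8F 8B C9 B6 E9 B1 B3 E2 BC 93 CF 97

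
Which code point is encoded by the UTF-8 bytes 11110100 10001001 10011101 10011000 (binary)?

U+109758

Leading byte 0xF4 = 11110100 matches 11110xxx → 4-byte sequence.
Byte 1: 0xF4 = 11110100, payload 100 (3 bits).
Byte 2: 0x89 = 10001001 (10xxxxxx ✓), payload 001001.
Byte 3: 0x9D = 10011101 (10xxxxxx ✓), payload 011101.
Byte 4: 0x98 = 10011000 (10xxxxxx ✓), payload 011000.
Concatenate: 100001001011101011000 = 0x109758 (21 bits → U+109758).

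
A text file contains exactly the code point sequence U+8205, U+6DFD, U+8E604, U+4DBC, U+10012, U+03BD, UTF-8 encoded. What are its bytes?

U+8205: 3-byte form → E8 88 85.
U+6DFD: 3-byte form → E6 B7 BD.
U+8E604: 4-byte form → F2 8E 98 84.
U+4DBC: 3-byte form → E4 B6 BC.
U+10012: 4-byte form → F0 90 80 92.
U+03BD: 2-byte form → CE BD.
Concatenated (19 bytes): E8 88 85 E6 B7 BD F2 8E 98 84 E4 B6 BC F0 90 80 92 CE BD.

E8 88 85 E6 B7 BD F2 8E 98 84 E4 B6 BC F0 90 80 92 CE BD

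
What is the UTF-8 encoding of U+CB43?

U+CB43 = 0xCB43 = 52035 decimal. In range U+0800–U+FFFF → 3-byte form: 1110xxxx 10xxxxxx 10xxxxxx.
Binary (16 bits): 1100101101000011.
Split 4+6+6: 1100 | 101101 | 000011.
Byte 1: 11101100 = 0xEC.
Byte 2: 10101101 = 0xAD.
Byte 3: 10000011 = 0x83.

EC AD 83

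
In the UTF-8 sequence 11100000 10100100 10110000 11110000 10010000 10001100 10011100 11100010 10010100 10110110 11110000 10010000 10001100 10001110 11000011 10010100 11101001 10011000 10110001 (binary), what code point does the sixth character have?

U+9631

Offset 0: leading byte 0xE0 = 11100000 → 3-byte char #1 = E0 A4 B0.
Offset 3: leading byte 0xF0 = 11110000 → 4-byte char #2 = F0 90 8C 9C.
Offset 7: leading byte 0xE2 = 11100010 → 3-byte char #3 = E2 94 B6.
Offset 10: leading byte 0xF0 = 11110000 → 4-byte char #4 = F0 90 8C 8E.
Offset 14: leading byte 0xC3 = 11000011 → 2-byte char #5 = C3 94.
Offset 16: leading byte 0xE9 = 11101001 → 3-byte char #6 = E9 98 B1.
Leading byte 0xE9 = 11101001 matches 1110xxxx → 3-byte sequence.
Byte 1: 0xE9 = 11101001, payload 1001 (4 bits).
Byte 2: 0x98 = 10011000 (10xxxxxx ✓), payload 011000.
Byte 3: 0xB1 = 10110001 (10xxxxxx ✓), payload 110001.
Concatenate: 1001011000110001 = 0x9631 (16 bits → U+9631).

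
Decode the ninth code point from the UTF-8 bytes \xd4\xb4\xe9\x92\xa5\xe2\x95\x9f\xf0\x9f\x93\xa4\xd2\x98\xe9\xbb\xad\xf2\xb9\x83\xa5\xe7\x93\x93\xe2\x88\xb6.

U+2236

Offset 0: leading byte 0xD4 = 11010100 → 2-byte char #1 = D4 B4.
Offset 2: leading byte 0xE9 = 11101001 → 3-byte char #2 = E9 92 A5.
Offset 5: leading byte 0xE2 = 11100010 → 3-byte char #3 = E2 95 9F.
Offset 8: leading byte 0xF0 = 11110000 → 4-byte char #4 = F0 9F 93 A4.
Offset 12: leading byte 0xD2 = 11010010 → 2-byte char #5 = D2 98.
Offset 14: leading byte 0xE9 = 11101001 → 3-byte char #6 = E9 BB AD.
Offset 17: leading byte 0xF2 = 11110010 → 4-byte char #7 = F2 B9 83 A5.
Offset 21: leading byte 0xE7 = 11100111 → 3-byte char #8 = E7 93 93.
Offset 24: leading byte 0xE2 = 11100010 → 3-byte char #9 = E2 88 B6.
Leading byte 0xE2 = 11100010 matches 1110xxxx → 3-byte sequence.
Byte 1: 0xE2 = 11100010, payload 0010 (4 bits).
Byte 2: 0x88 = 10001000 (10xxxxxx ✓), payload 001000.
Byte 3: 0xB6 = 10110110 (10xxxxxx ✓), payload 110110.
Concatenate: 0010001000110110 = 0x2236 (16 bits → U+2236).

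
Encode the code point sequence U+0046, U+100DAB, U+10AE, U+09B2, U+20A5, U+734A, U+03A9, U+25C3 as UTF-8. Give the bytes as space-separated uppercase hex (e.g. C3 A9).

46 F4 80 B6 AB E1 82 AE E0 A6 B2 E2 82 A5 E7 8D 8A CE A9 E2 97 83

U+0046: 1-byte form → 46.
U+100DAB: 4-byte form → F4 80 B6 AB.
U+10AE: 3-byte form → E1 82 AE.
U+09B2: 3-byte form → E0 A6 B2.
U+20A5: 3-byte form → E2 82 A5.
U+734A: 3-byte form → E7 8D 8A.
U+03A9: 2-byte form → CE A9.
U+25C3: 3-byte form → E2 97 83.
Concatenated (22 bytes): 46 F4 80 B6 AB E1 82 AE E0 A6 B2 E2 82 A5 E7 8D 8A CE A9 E2 97 83.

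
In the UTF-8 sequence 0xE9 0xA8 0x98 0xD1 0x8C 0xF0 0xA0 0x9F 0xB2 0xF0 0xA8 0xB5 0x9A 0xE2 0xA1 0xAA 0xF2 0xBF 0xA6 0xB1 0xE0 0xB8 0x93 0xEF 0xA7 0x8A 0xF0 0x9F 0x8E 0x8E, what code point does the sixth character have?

U+BF9B1

Offset 0: leading byte 0xE9 = 11101001 → 3-byte char #1 = E9 A8 98.
Offset 3: leading byte 0xD1 = 11010001 → 2-byte char #2 = D1 8C.
Offset 5: leading byte 0xF0 = 11110000 → 4-byte char #3 = F0 A0 9F B2.
Offset 9: leading byte 0xF0 = 11110000 → 4-byte char #4 = F0 A8 B5 9A.
Offset 13: leading byte 0xE2 = 11100010 → 3-byte char #5 = E2 A1 AA.
Offset 16: leading byte 0xF2 = 11110010 → 4-byte char #6 = F2 BF A6 B1.
Leading byte 0xF2 = 11110010 matches 11110xxx → 4-byte sequence.
Byte 1: 0xF2 = 11110010, payload 010 (3 bits).
Byte 2: 0xBF = 10111111 (10xxxxxx ✓), payload 111111.
Byte 3: 0xA6 = 10100110 (10xxxxxx ✓), payload 100110.
Byte 4: 0xB1 = 10110001 (10xxxxxx ✓), payload 110001.
Concatenate: 010111111100110110001 = 0xBF9B1 (21 bits → U+BF9B1).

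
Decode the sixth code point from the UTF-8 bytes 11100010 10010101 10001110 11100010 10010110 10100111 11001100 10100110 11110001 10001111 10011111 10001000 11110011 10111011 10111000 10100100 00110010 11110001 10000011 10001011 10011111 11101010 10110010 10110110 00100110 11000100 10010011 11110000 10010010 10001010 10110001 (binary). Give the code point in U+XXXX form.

Offset 0: leading byte 0xE2 = 11100010 → 3-byte char #1 = E2 95 8E.
Offset 3: leading byte 0xE2 = 11100010 → 3-byte char #2 = E2 96 A7.
Offset 6: leading byte 0xCC = 11001100 → 2-byte char #3 = CC A6.
Offset 8: leading byte 0xF1 = 11110001 → 4-byte char #4 = F1 8F 9F 88.
Offset 12: leading byte 0xF3 = 11110011 → 4-byte char #5 = F3 BB B8 A4.
Offset 16: leading byte 0x32 = 00110010 → 1-byte char #6 = 32.
Leading byte 0x32 = 00110010 matches 0xxxxxxx → 1-byte sequence.
Byte 1: 0x32 = 00110010, payload 0110010 (7 bits).
Concatenate: 0110010 = 0x32 (7 bits → U+0032).

U+0032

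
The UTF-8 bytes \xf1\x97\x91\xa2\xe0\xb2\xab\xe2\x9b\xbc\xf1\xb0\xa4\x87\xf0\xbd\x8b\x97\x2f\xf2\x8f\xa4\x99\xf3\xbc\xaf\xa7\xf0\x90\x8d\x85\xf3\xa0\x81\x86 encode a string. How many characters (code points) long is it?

10

Byte at offset 0: 0xF1 = 11110001 → 4-byte char (#1). Advance 4.
Byte at offset 4: 0xE0 = 11100000 → 3-byte char (#2). Advance 3.
Byte at offset 7: 0xE2 = 11100010 → 3-byte char (#3). Advance 3.
Byte at offset 10: 0xF1 = 11110001 → 4-byte char (#4). Advance 4.
Byte at offset 14: 0xF0 = 11110000 → 4-byte char (#5). Advance 4.
Byte at offset 18: 0x2F = 00101111 → 1-byte char (#6). Advance 1.
Byte at offset 19: 0xF2 = 11110010 → 4-byte char (#7). Advance 4.
Byte at offset 23: 0xF3 = 11110011 → 4-byte char (#8). Advance 4.
Byte at offset 27: 0xF0 = 11110000 → 4-byte char (#9). Advance 4.
Byte at offset 31: 0xF3 = 11110011 → 4-byte char (#10). Advance 4.
Reached end at offset 35 after 10 code points.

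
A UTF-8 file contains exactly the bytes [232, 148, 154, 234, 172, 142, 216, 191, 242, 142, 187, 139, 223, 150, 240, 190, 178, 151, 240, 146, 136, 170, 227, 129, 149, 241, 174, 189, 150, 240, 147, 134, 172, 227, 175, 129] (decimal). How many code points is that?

11

Byte at offset 0: 0xE8 = 11101000 → 3-byte char (#1). Advance 3.
Byte at offset 3: 0xEA = 11101010 → 3-byte char (#2). Advance 3.
Byte at offset 6: 0xD8 = 11011000 → 2-byte char (#3). Advance 2.
Byte at offset 8: 0xF2 = 11110010 → 4-byte char (#4). Advance 4.
Byte at offset 12: 0xDF = 11011111 → 2-byte char (#5). Advance 2.
Byte at offset 14: 0xF0 = 11110000 → 4-byte char (#6). Advance 4.
Byte at offset 18: 0xF0 = 11110000 → 4-byte char (#7). Advance 4.
Byte at offset 22: 0xE3 = 11100011 → 3-byte char (#8). Advance 3.
Byte at offset 25: 0xF1 = 11110001 → 4-byte char (#9). Advance 4.
Byte at offset 29: 0xF0 = 11110000 → 4-byte char (#10). Advance 4.
Byte at offset 33: 0xE3 = 11100011 → 3-byte char (#11). Advance 3.
Reached end at offset 36 after 11 code points.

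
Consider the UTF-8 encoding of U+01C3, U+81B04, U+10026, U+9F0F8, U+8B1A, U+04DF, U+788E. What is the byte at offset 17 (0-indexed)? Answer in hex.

0xD3

U+01C3 → 2-byte form C7 83 at offsets 0–1.
U+81B04 → 4-byte form F2 81 AC 84 at offsets 2–5.
U+10026 → 4-byte form F0 90 80 A6 at offsets 6–9.
U+9F0F8 → 4-byte form F2 9F 83 B8 at offsets 10–13.
U+8B1A → 3-byte form E8 AC 9A at offsets 14–16.
U+04DF → 2-byte form D3 9F at offsets 17–18.
Offset 17 falls in char 6's range; it's byte 1 of D3 9F = 0xD3.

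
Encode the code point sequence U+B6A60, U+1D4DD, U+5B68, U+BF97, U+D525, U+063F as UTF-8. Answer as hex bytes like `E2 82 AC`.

U+B6A60: 4-byte form → F2 B6 A9 A0.
U+1D4DD: 4-byte form → F0 9D 93 9D.
U+5B68: 3-byte form → E5 AD A8.
U+BF97: 3-byte form → EB BE 97.
U+D525: 3-byte form → ED 94 A5.
U+063F: 2-byte form → D8 BF.
Concatenated (19 bytes): F2 B6 A9 A0 F0 9D 93 9D E5 AD A8 EB BE 97 ED 94 A5 D8 BF.

F2 B6 A9 A0 F0 9D 93 9D E5 AD A8 EB BE 97 ED 94 A5 D8 BF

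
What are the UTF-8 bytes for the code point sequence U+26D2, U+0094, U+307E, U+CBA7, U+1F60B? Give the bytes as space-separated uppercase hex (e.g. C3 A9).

E2 9B 92 C2 94 E3 81 BE EC AE A7 F0 9F 98 8B

U+26D2: 3-byte form → E2 9B 92.
U+0094: 2-byte form → C2 94.
U+307E: 3-byte form → E3 81 BE.
U+CBA7: 3-byte form → EC AE A7.
U+1F60B: 4-byte form → F0 9F 98 8B.
Concatenated (15 bytes): E2 9B 92 C2 94 E3 81 BE EC AE A7 F0 9F 98 8B.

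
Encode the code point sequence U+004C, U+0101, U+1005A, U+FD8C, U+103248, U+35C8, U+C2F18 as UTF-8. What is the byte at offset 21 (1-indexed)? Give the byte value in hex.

0x98

1-indexed offset 21 is 0-indexed offset 20.
U+004C → 1-byte form 4C at offsets 0–0.
U+0101 → 2-byte form C4 81 at offsets 1–2.
U+1005A → 4-byte form F0 90 81 9A at offsets 3–6.
U+FD8C → 3-byte form EF B6 8C at offsets 7–9.
U+103248 → 4-byte form F4 83 89 88 at offsets 10–13.
U+35C8 → 3-byte form E3 97 88 at offsets 14–16.
U+C2F18 → 4-byte form F3 82 BC 98 at offsets 17–20.
Offset 20 falls in char 7's range; it's byte 4 of F3 82 BC 98 = 0x98.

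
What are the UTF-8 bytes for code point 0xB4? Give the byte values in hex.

C2 B4

U+00B4 = 0xB4 = 180 decimal. In range U+0080–U+07FF → 2-byte form: 110xxxxx 10xxxxxx.
Binary (11 bits): 00010110100.
Split 5+6: 00010 | 110100.
Byte 1: 11000010 = 0xC2.
Byte 2: 10110100 = 0xB4.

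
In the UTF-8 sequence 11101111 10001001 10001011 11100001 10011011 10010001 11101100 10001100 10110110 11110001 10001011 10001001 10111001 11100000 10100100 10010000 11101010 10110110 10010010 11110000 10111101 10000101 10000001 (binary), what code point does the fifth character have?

U+0910

Offset 0: leading byte 0xEF = 11101111 → 3-byte char #1 = EF 89 8B.
Offset 3: leading byte 0xE1 = 11100001 → 3-byte char #2 = E1 9B 91.
Offset 6: leading byte 0xEC = 11101100 → 3-byte char #3 = EC 8C B6.
Offset 9: leading byte 0xF1 = 11110001 → 4-byte char #4 = F1 8B 89 B9.
Offset 13: leading byte 0xE0 = 11100000 → 3-byte char #5 = E0 A4 90.
Leading byte 0xE0 = 11100000 matches 1110xxxx → 3-byte sequence.
Byte 1: 0xE0 = 11100000, payload 0000 (4 bits).
Byte 2: 0xA4 = 10100100 (10xxxxxx ✓), payload 100100.
Byte 3: 0x90 = 10010000 (10xxxxxx ✓), payload 010000.
Concatenate: 0000100100010000 = 0x910 (16 bits → U+0910).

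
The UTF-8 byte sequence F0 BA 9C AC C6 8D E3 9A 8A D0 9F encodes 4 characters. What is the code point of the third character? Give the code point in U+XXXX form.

U+368A

Offset 0: leading byte 0xF0 = 11110000 → 4-byte char #1 = F0 BA 9C AC.
Offset 4: leading byte 0xC6 = 11000110 → 2-byte char #2 = C6 8D.
Offset 6: leading byte 0xE3 = 11100011 → 3-byte char #3 = E3 9A 8A.
Leading byte 0xE3 = 11100011 matches 1110xxxx → 3-byte sequence.
Byte 1: 0xE3 = 11100011, payload 0011 (4 bits).
Byte 2: 0x9A = 10011010 (10xxxxxx ✓), payload 011010.
Byte 3: 0x8A = 10001010 (10xxxxxx ✓), payload 001010.
Concatenate: 0011011010001010 = 0x368A (16 bits → U+368A).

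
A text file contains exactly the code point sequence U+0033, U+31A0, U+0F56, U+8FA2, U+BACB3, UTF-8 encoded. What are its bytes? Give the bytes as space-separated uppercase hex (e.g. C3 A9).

33 E3 86 A0 E0 BD 96 E8 BE A2 F2 BA B2 B3

U+0033: 1-byte form → 33.
U+31A0: 3-byte form → E3 86 A0.
U+0F56: 3-byte form → E0 BD 96.
U+8FA2: 3-byte form → E8 BE A2.
U+BACB3: 4-byte form → F2 BA B2 B3.
Concatenated (14 bytes): 33 E3 86 A0 E0 BD 96 E8 BE A2 F2 BA B2 B3.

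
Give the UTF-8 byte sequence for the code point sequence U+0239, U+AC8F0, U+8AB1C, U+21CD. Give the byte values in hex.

C8 B9 F2 AC A3 B0 F2 8A AC 9C E2 87 8D

U+0239: 2-byte form → C8 B9.
U+AC8F0: 4-byte form → F2 AC A3 B0.
U+8AB1C: 4-byte form → F2 8A AC 9C.
U+21CD: 3-byte form → E2 87 8D.
Concatenated (13 bytes): C8 B9 F2 AC A3 B0 F2 8A AC 9C E2 87 8D.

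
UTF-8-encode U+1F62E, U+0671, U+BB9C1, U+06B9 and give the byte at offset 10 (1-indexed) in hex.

1-indexed offset 10 is 0-indexed offset 9.
U+1F62E → 4-byte form F0 9F 98 AE at offsets 0–3.
U+0671 → 2-byte form D9 B1 at offsets 4–5.
U+BB9C1 → 4-byte form F2 BB A7 81 at offsets 6–9.
Offset 9 falls in char 3's range; it's byte 4 of F2 BB A7 81 = 0x81.

0x81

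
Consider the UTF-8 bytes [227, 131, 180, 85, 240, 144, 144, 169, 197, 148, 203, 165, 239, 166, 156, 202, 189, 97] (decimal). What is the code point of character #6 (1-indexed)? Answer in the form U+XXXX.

Offset 0: leading byte 0xE3 = 11100011 → 3-byte char #1 = E3 83 B4.
Offset 3: leading byte 0x55 = 01010101 → 1-byte char #2 = 55.
Offset 4: leading byte 0xF0 = 11110000 → 4-byte char #3 = F0 90 90 A9.
Offset 8: leading byte 0xC5 = 11000101 → 2-byte char #4 = C5 94.
Offset 10: leading byte 0xCB = 11001011 → 2-byte char #5 = CB A5.
Offset 12: leading byte 0xEF = 11101111 → 3-byte char #6 = EF A6 9C.
Leading byte 0xEF = 11101111 matches 1110xxxx → 3-byte sequence.
Byte 1: 0xEF = 11101111, payload 1111 (4 bits).
Byte 2: 0xA6 = 10100110 (10xxxxxx ✓), payload 100110.
Byte 3: 0x9C = 10011100 (10xxxxxx ✓), payload 011100.
Concatenate: 1111100110011100 = 0xF99C (16 bits → U+F99C).

U+F99C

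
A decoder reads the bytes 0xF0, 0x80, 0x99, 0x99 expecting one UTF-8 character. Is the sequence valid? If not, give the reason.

invalid (overlong encoding)

Leading byte 0xF0 = 11110000 → 4-byte form.
Continuation bytes all match 10xxxxxx. Payload decodes to 0x659.
But 0x659 < 0x10000, the minimum for a 4-byte sequence — this is an overlong encoding.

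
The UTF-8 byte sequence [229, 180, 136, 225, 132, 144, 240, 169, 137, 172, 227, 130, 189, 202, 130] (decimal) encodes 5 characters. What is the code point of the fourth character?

Offset 0: leading byte 0xE5 = 11100101 → 3-byte char #1 = E5 B4 88.
Offset 3: leading byte 0xE1 = 11100001 → 3-byte char #2 = E1 84 90.
Offset 6: leading byte 0xF0 = 11110000 → 4-byte char #3 = F0 A9 89 AC.
Offset 10: leading byte 0xE3 = 11100011 → 3-byte char #4 = E3 82 BD.
Leading byte 0xE3 = 11100011 matches 1110xxxx → 3-byte sequence.
Byte 1: 0xE3 = 11100011, payload 0011 (4 bits).
Byte 2: 0x82 = 10000010 (10xxxxxx ✓), payload 000010.
Byte 3: 0xBD = 10111101 (10xxxxxx ✓), payload 111101.
Concatenate: 0011000010111101 = 0x30BD (16 bits → U+30BD).

U+30BD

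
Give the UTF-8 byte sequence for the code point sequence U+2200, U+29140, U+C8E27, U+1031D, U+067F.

E2 88 80 F0 A9 85 80 F3 88 B8 A7 F0 90 8C 9D D9 BF

U+2200: 3-byte form → E2 88 80.
U+29140: 4-byte form → F0 A9 85 80.
U+C8E27: 4-byte form → F3 88 B8 A7.
U+1031D: 4-byte form → F0 90 8C 9D.
U+067F: 2-byte form → D9 BF.
Concatenated (17 bytes): E2 88 80 F0 A9 85 80 F3 88 B8 A7 F0 90 8C 9D D9 BF.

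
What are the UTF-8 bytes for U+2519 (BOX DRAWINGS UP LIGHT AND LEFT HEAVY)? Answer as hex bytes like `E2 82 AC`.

E2 94 99

U+2519 = 0x2519 = 9497 decimal. In range U+0800–U+FFFF → 3-byte form: 1110xxxx 10xxxxxx 10xxxxxx.
Binary (16 bits): 0010010100011001.
Split 4+6+6: 0010 | 010100 | 011001.
Byte 1: 11100010 = 0xE2.
Byte 2: 10010100 = 0x94.
Byte 3: 10011001 = 0x99.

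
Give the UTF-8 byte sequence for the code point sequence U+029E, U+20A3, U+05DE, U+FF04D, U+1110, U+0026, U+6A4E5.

U+029E: 2-byte form → CA 9E.
U+20A3: 3-byte form → E2 82 A3.
U+05DE: 2-byte form → D7 9E.
U+FF04D: 4-byte form → F3 BF 81 8D.
U+1110: 3-byte form → E1 84 90.
U+0026: 1-byte form → 26.
U+6A4E5: 4-byte form → F1 AA 93 A5.
Concatenated (19 bytes): CA 9E E2 82 A3 D7 9E F3 BF 81 8D E1 84 90 26 F1 AA 93 A5.

CA 9E E2 82 A3 D7 9E F3 BF 81 8D E1 84 90 26 F1 AA 93 A5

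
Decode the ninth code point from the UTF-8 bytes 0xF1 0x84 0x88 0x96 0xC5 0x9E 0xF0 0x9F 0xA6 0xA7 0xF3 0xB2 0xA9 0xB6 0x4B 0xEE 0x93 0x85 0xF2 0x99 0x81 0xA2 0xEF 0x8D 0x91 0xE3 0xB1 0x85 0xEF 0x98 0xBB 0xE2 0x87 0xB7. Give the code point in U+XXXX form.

Offset 0: leading byte 0xF1 = 11110001 → 4-byte char #1 = F1 84 88 96.
Offset 4: leading byte 0xC5 = 11000101 → 2-byte char #2 = C5 9E.
Offset 6: leading byte 0xF0 = 11110000 → 4-byte char #3 = F0 9F A6 A7.
Offset 10: leading byte 0xF3 = 11110011 → 4-byte char #4 = F3 B2 A9 B6.
Offset 14: leading byte 0x4B = 01001011 → 1-byte char #5 = 4B.
Offset 15: leading byte 0xEE = 11101110 → 3-byte char #6 = EE 93 85.
Offset 18: leading byte 0xF2 = 11110010 → 4-byte char #7 = F2 99 81 A2.
Offset 22: leading byte 0xEF = 11101111 → 3-byte char #8 = EF 8D 91.
Offset 25: leading byte 0xE3 = 11100011 → 3-byte char #9 = E3 B1 85.
Leading byte 0xE3 = 11100011 matches 1110xxxx → 3-byte sequence.
Byte 1: 0xE3 = 11100011, payload 0011 (4 bits).
Byte 2: 0xB1 = 10110001 (10xxxxxx ✓), payload 110001.
Byte 3: 0x85 = 10000101 (10xxxxxx ✓), payload 000101.
Concatenate: 0011110001000101 = 0x3C45 (16 bits → U+3C45).

U+3C45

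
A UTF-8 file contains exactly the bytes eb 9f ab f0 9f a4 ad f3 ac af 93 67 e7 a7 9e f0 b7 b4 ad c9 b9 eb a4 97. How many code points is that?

8

Byte at offset 0: 0xEB = 11101011 → 3-byte char (#1). Advance 3.
Byte at offset 3: 0xF0 = 11110000 → 4-byte char (#2). Advance 4.
Byte at offset 7: 0xF3 = 11110011 → 4-byte char (#3). Advance 4.
Byte at offset 11: 0x67 = 01100111 → 1-byte char (#4). Advance 1.
Byte at offset 12: 0xE7 = 11100111 → 3-byte char (#5). Advance 3.
Byte at offset 15: 0xF0 = 11110000 → 4-byte char (#6). Advance 4.
Byte at offset 19: 0xC9 = 11001001 → 2-byte char (#7). Advance 2.
Byte at offset 21: 0xEB = 11101011 → 3-byte char (#8). Advance 3.
Reached end at offset 24 after 8 code points.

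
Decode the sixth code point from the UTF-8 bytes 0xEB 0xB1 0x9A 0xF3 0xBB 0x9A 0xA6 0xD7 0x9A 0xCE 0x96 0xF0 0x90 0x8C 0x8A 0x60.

Offset 0: leading byte 0xEB = 11101011 → 3-byte char #1 = EB B1 9A.
Offset 3: leading byte 0xF3 = 11110011 → 4-byte char #2 = F3 BB 9A A6.
Offset 7: leading byte 0xD7 = 11010111 → 2-byte char #3 = D7 9A.
Offset 9: leading byte 0xCE = 11001110 → 2-byte char #4 = CE 96.
Offset 11: leading byte 0xF0 = 11110000 → 4-byte char #5 = F0 90 8C 8A.
Offset 15: leading byte 0x60 = 01100000 → 1-byte char #6 = 60.
Leading byte 0x60 = 01100000 matches 0xxxxxxx → 1-byte sequence.
Byte 1: 0x60 = 01100000, payload 1100000 (7 bits).
Concatenate: 1100000 = 0x60 (7 bits → U+0060).

U+0060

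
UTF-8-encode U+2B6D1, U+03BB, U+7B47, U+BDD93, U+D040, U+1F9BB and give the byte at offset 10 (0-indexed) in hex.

0xBD

U+2B6D1 → 4-byte form F0 AB 9B 91 at offsets 0–3.
U+03BB → 2-byte form CE BB at offsets 4–5.
U+7B47 → 3-byte form E7 AD 87 at offsets 6–8.
U+BDD93 → 4-byte form F2 BD B6 93 at offsets 9–12.
Offset 10 falls in char 4's range; it's byte 2 of F2 BD B6 93 = 0xBD.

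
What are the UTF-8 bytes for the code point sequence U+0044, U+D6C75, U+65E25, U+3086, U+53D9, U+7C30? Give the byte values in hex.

44 F3 96 B1 B5 F1 A5 B8 A5 E3 82 86 E5 8F 99 E7 B0 B0

U+0044: 1-byte form → 44.
U+D6C75: 4-byte form → F3 96 B1 B5.
U+65E25: 4-byte form → F1 A5 B8 A5.
U+3086: 3-byte form → E3 82 86.
U+53D9: 3-byte form → E5 8F 99.
U+7C30: 3-byte form → E7 B0 B0.
Concatenated (18 bytes): 44 F3 96 B1 B5 F1 A5 B8 A5 E3 82 86 E5 8F 99 E7 B0 B0.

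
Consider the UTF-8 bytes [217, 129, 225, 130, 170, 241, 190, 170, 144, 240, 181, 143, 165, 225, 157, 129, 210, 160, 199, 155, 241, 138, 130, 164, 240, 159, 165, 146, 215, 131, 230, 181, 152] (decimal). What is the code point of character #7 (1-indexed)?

U+01DB

Offset 0: leading byte 0xD9 = 11011001 → 2-byte char #1 = D9 81.
Offset 2: leading byte 0xE1 = 11100001 → 3-byte char #2 = E1 82 AA.
Offset 5: leading byte 0xF1 = 11110001 → 4-byte char #3 = F1 BE AA 90.
Offset 9: leading byte 0xF0 = 11110000 → 4-byte char #4 = F0 B5 8F A5.
Offset 13: leading byte 0xE1 = 11100001 → 3-byte char #5 = E1 9D 81.
Offset 16: leading byte 0xD2 = 11010010 → 2-byte char #6 = D2 A0.
Offset 18: leading byte 0xC7 = 11000111 → 2-byte char #7 = C7 9B.
Leading byte 0xC7 = 11000111 matches 110xxxxx → 2-byte sequence.
Byte 1: 0xC7 = 11000111, payload 00111 (5 bits).
Byte 2: 0x9B = 10011011 (10xxxxxx ✓), payload 011011.
Concatenate: 00111011011 = 0x1DB (11 bits → U+01DB).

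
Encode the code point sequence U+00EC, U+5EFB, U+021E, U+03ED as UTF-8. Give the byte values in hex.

U+00EC: 2-byte form → C3 AC.
U+5EFB: 3-byte form → E5 BB BB.
U+021E: 2-byte form → C8 9E.
U+03ED: 2-byte form → CF AD.
Concatenated (9 bytes): C3 AC E5 BB BB C8 9E CF AD.

C3 AC E5 BB BB C8 9E CF AD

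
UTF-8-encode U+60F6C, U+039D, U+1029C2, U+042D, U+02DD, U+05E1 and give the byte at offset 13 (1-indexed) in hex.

1-indexed offset 13 is 0-indexed offset 12.
U+60F6C → 4-byte form F1 A0 BD AC at offsets 0–3.
U+039D → 2-byte form CE 9D at offsets 4–5.
U+1029C2 → 4-byte form F4 82 A7 82 at offsets 6–9.
U+042D → 2-byte form D0 AD at offsets 10–11.
U+02DD → 2-byte form CB 9D at offsets 12–13.
Offset 12 falls in char 5's range; it's byte 1 of CB 9D = 0xCB.

0xCB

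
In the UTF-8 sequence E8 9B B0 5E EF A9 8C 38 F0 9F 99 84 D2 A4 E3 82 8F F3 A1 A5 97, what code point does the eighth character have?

U+E1957

Offset 0: leading byte 0xE8 = 11101000 → 3-byte char #1 = E8 9B B0.
Offset 3: leading byte 0x5E = 01011110 → 1-byte char #2 = 5E.
Offset 4: leading byte 0xEF = 11101111 → 3-byte char #3 = EF A9 8C.
Offset 7: leading byte 0x38 = 00111000 → 1-byte char #4 = 38.
Offset 8: leading byte 0xF0 = 11110000 → 4-byte char #5 = F0 9F 99 84.
Offset 12: leading byte 0xD2 = 11010010 → 2-byte char #6 = D2 A4.
Offset 14: leading byte 0xE3 = 11100011 → 3-byte char #7 = E3 82 8F.
Offset 17: leading byte 0xF3 = 11110011 → 4-byte char #8 = F3 A1 A5 97.
Leading byte 0xF3 = 11110011 matches 11110xxx → 4-byte sequence.
Byte 1: 0xF3 = 11110011, payload 011 (3 bits).
Byte 2: 0xA1 = 10100001 (10xxxxxx ✓), payload 100001.
Byte 3: 0xA5 = 10100101 (10xxxxxx ✓), payload 100101.
Byte 4: 0x97 = 10010111 (10xxxxxx ✓), payload 010111.
Concatenate: 011100001100101010111 = 0xE1957 (21 bits → U+E1957).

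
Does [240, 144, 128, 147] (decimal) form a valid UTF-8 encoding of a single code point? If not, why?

valid

Leading byte 0xF0 = 11110000 → 4-byte form.
Continuation bytes 0x90=10010000, 0x80=10000000, 0x93=10010011 all match 10xxxxxx.
Decoded value 0x10013 is ≥ 0x10000 (shortest form) and not a surrogate.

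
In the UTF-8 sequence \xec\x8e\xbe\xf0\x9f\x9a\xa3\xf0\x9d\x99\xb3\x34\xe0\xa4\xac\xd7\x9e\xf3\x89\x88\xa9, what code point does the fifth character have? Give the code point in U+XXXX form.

U+092C

Offset 0: leading byte 0xEC = 11101100 → 3-byte char #1 = EC 8E BE.
Offset 3: leading byte 0xF0 = 11110000 → 4-byte char #2 = F0 9F 9A A3.
Offset 7: leading byte 0xF0 = 11110000 → 4-byte char #3 = F0 9D 99 B3.
Offset 11: leading byte 0x34 = 00110100 → 1-byte char #4 = 34.
Offset 12: leading byte 0xE0 = 11100000 → 3-byte char #5 = E0 A4 AC.
Leading byte 0xE0 = 11100000 matches 1110xxxx → 3-byte sequence.
Byte 1: 0xE0 = 11100000, payload 0000 (4 bits).
Byte 2: 0xA4 = 10100100 (10xxxxxx ✓), payload 100100.
Byte 3: 0xAC = 10101100 (10xxxxxx ✓), payload 101100.
Concatenate: 0000100100101100 = 0x92C (16 bits → U+092C).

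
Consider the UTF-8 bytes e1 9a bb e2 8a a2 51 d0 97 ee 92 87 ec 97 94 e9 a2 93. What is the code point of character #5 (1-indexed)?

U+E487

Offset 0: leading byte 0xE1 = 11100001 → 3-byte char #1 = E1 9A BB.
Offset 3: leading byte 0xE2 = 11100010 → 3-byte char #2 = E2 8A A2.
Offset 6: leading byte 0x51 = 01010001 → 1-byte char #3 = 51.
Offset 7: leading byte 0xD0 = 11010000 → 2-byte char #4 = D0 97.
Offset 9: leading byte 0xEE = 11101110 → 3-byte char #5 = EE 92 87.
Leading byte 0xEE = 11101110 matches 1110xxxx → 3-byte sequence.
Byte 1: 0xEE = 11101110, payload 1110 (4 bits).
Byte 2: 0x92 = 10010010 (10xxxxxx ✓), payload 010010.
Byte 3: 0x87 = 10000111 (10xxxxxx ✓), payload 000111.
Concatenate: 1110010010000111 = 0xE487 (16 bits → U+E487).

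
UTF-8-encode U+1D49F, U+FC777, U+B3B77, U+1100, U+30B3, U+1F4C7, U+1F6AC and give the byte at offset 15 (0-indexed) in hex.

U+1D49F → 4-byte form F0 9D 92 9F at offsets 0–3.
U+FC777 → 4-byte form F3 BC 9D B7 at offsets 4–7.
U+B3B77 → 4-byte form F2 B3 AD B7 at offsets 8–11.
U+1100 → 3-byte form E1 84 80 at offsets 12–14.
U+30B3 → 3-byte form E3 82 B3 at offsets 15–17.
Offset 15 falls in char 5's range; it's byte 1 of E3 82 B3 = 0xE3.

0xE3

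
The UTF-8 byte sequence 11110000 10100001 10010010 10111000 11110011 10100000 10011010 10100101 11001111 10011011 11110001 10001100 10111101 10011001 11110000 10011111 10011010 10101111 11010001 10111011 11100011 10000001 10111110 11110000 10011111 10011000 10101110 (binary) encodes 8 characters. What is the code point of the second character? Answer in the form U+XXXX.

Offset 0: leading byte 0xF0 = 11110000 → 4-byte char #1 = F0 A1 92 B8.
Offset 4: leading byte 0xF3 = 11110011 → 4-byte char #2 = F3 A0 9A A5.
Leading byte 0xF3 = 11110011 matches 11110xxx → 4-byte sequence.
Byte 1: 0xF3 = 11110011, payload 011 (3 bits).
Byte 2: 0xA0 = 10100000 (10xxxxxx ✓), payload 100000.
Byte 3: 0x9A = 10011010 (10xxxxxx ✓), payload 011010.
Byte 4: 0xA5 = 10100101 (10xxxxxx ✓), payload 100101.
Concatenate: 011100000011010100101 = 0xE06A5 (21 bits → U+E06A5).

U+E06A5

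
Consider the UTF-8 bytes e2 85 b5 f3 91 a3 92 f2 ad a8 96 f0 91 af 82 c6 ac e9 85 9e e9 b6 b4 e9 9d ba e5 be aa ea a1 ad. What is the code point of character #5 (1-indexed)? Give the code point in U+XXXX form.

Offset 0: leading byte 0xE2 = 11100010 → 3-byte char #1 = E2 85 B5.
Offset 3: leading byte 0xF3 = 11110011 → 4-byte char #2 = F3 91 A3 92.
Offset 7: leading byte 0xF2 = 11110010 → 4-byte char #3 = F2 AD A8 96.
Offset 11: leading byte 0xF0 = 11110000 → 4-byte char #4 = F0 91 AF 82.
Offset 15: leading byte 0xC6 = 11000110 → 2-byte char #5 = C6 AC.
Leading byte 0xC6 = 11000110 matches 110xxxxx → 2-byte sequence.
Byte 1: 0xC6 = 11000110, payload 00110 (5 bits).
Byte 2: 0xAC = 10101100 (10xxxxxx ✓), payload 101100.
Concatenate: 00110101100 = 0x1AC (11 bits → U+01AC).

U+01AC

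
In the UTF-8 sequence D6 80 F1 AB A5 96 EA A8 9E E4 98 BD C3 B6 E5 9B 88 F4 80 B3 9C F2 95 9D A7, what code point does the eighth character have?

Offset 0: leading byte 0xD6 = 11010110 → 2-byte char #1 = D6 80.
Offset 2: leading byte 0xF1 = 11110001 → 4-byte char #2 = F1 AB A5 96.
Offset 6: leading byte 0xEA = 11101010 → 3-byte char #3 = EA A8 9E.
Offset 9: leading byte 0xE4 = 11100100 → 3-byte char #4 = E4 98 BD.
Offset 12: leading byte 0xC3 = 11000011 → 2-byte char #5 = C3 B6.
Offset 14: leading byte 0xE5 = 11100101 → 3-byte char #6 = E5 9B 88.
Offset 17: leading byte 0xF4 = 11110100 → 4-byte char #7 = F4 80 B3 9C.
Offset 21: leading byte 0xF2 = 11110010 → 4-byte char #8 = F2 95 9D A7.
Leading byte 0xF2 = 11110010 matches 11110xxx → 4-byte sequence.
Byte 1: 0xF2 = 11110010, payload 010 (3 bits).
Byte 2: 0x95 = 10010101 (10xxxxxx ✓), payload 010101.
Byte 3: 0x9D = 10011101 (10xxxxxx ✓), payload 011101.
Byte 4: 0xA7 = 10100111 (10xxxxxx ✓), payload 100111.
Concatenate: 010010101011101100111 = 0x95767 (21 bits → U+95767).

U+95767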